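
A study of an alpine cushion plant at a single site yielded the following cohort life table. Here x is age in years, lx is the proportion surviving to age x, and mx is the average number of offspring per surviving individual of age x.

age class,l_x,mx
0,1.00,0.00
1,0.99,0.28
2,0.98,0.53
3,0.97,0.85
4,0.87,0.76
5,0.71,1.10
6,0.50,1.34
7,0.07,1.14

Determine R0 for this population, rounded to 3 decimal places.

3.813

lx·mx by age: 0, 0.2772, 0.5194, 0.8245, 0.6612, 0.781, 0.67, 0.0798
R0 = Σ lx·mx = 3.8131 → 3.813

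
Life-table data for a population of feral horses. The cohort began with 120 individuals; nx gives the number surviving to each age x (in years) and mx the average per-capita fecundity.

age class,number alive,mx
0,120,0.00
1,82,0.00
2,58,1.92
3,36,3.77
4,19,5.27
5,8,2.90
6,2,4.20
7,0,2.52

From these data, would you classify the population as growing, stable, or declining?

growing

lx = nx/n0 = nx/120: 1, 0.68333…, 0.48333…, 0.3, 0.15833…, 0.06667…, 0.01667…, 0
R0 = Σ lx·mx = 0 + 0 + 0.928… + 1.131 + 0.834417… + 0.193333… + 0.07… + 0 = 3.15675…
R0 > 1, so the population is growing.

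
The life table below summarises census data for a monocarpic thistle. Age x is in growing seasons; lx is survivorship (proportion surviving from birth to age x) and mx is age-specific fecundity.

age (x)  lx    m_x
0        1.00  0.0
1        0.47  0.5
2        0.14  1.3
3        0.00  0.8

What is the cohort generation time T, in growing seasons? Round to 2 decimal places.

1.44

lx·mx: 0, 0.235, 0.182, 0 → R0 = 0.417
x·lx·mx: 0, 0.235, 0.364, 0 → Σ = 0.599
T = 0.599 / 0.417 = 1.436451… → 1.44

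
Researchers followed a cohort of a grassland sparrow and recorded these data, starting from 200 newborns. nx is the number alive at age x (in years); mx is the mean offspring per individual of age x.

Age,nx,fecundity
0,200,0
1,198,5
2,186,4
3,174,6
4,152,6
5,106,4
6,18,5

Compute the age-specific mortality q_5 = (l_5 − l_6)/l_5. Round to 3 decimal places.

0.830

lx = nx/n0 = nx/200: 1, 0.99, 0.93, 0.87, 0.76, 0.53, 0.09
q_5 = (l_5 − l_6) / l_5 = (0.53 − 0.09) / 0.53
     = 0.44 / 0.53 = 0.830189… → 0.830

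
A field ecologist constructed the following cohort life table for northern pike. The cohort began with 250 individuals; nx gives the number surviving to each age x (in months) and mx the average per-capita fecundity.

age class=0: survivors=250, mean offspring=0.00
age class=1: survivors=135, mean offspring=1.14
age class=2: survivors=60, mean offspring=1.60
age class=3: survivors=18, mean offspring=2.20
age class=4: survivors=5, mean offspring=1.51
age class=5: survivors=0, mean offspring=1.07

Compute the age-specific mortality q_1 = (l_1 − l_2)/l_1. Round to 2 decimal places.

lx = nx/n0 = nx/250: 1, 0.54, 0.24, 0.072, 0.02, 0
q_1 = (l_1 − l_2) / l_1 = (0.54 − 0.24) / 0.54
     = 0.3 / 0.54 = 0.555556… → 0.56

0.56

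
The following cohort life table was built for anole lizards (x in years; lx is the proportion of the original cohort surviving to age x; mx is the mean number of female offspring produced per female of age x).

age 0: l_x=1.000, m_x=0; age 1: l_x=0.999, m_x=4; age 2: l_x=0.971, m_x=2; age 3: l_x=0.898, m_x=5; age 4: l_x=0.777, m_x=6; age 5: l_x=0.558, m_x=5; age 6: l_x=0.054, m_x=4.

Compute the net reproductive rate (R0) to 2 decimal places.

18.10

lx·mx by age: 0, 3.996, 1.942, 4.49, 4.662, 2.79, 0.216
R0 = Σ lx·mx = 18.096 → 18.10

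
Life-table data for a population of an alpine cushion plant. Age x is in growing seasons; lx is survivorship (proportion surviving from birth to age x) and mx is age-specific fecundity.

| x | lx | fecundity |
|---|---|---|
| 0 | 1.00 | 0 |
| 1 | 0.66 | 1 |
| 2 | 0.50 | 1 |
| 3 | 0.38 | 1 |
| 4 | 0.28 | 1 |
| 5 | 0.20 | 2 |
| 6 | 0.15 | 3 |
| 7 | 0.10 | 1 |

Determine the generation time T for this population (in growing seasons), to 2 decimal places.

lx·mx: 0, 0.66, 0.5, 0.38, 0.28, 0.4, 0.45, 0.1 → R0 = 2.77
x·lx·mx: 0, 0.66, 1, 1.14, 1.12, 2, 2.7, 0.7 → Σ = 9.32
T = 9.32 / 2.77 = 3.364621… → 3.36

3.36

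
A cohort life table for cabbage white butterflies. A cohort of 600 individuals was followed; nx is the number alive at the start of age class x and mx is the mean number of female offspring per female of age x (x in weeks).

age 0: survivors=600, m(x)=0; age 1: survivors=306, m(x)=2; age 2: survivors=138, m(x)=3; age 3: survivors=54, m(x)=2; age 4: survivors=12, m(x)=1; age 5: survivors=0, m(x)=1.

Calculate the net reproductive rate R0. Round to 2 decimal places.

lx = nx/n0 = nx/600: 1, 0.51, 0.23, 0.09, 0.02, 0
lx·mx by age: 0, 1.02, 0.69, 0.18, 0.02, 0
R0 = Σ lx·mx = 1.91 → 1.91

1.91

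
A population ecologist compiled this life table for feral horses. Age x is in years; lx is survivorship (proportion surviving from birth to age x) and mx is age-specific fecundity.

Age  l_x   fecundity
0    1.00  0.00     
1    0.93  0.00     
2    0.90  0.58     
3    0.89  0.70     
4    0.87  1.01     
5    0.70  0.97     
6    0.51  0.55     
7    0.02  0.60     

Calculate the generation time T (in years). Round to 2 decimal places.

lx·mx: 0, 0, 0.522, 0.623, 0.8787, 0.679, 0.2805, 0.012 → R0 = 2.9952
x·lx·mx: 0, 0, 1.044, 1.869, 3.5148, 3.395, 1.683, 0.084 → Σ = 11.5898
T = 11.5898 / 2.9952 = 3.869458… → 3.87

3.87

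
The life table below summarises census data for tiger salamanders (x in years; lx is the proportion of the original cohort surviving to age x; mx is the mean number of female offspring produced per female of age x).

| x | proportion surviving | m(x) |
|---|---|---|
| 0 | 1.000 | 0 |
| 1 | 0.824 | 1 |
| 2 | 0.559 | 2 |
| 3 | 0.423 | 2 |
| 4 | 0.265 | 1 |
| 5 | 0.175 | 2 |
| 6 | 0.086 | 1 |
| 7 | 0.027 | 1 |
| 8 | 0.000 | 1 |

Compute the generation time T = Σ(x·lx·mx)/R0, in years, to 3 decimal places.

2.592

lx·mx: 0, 0.824, 1.118, 0.846, 0.265, 0.35, 0.086, 0.027, 0 → R0 = 3.516
x·lx·mx: 0, 0.824, 2.236, 2.538, 1.06, 1.75, 0.516, 0.189, 0 → Σ = 9.113
T = 9.113 / 3.516 = 2.591866… → 2.592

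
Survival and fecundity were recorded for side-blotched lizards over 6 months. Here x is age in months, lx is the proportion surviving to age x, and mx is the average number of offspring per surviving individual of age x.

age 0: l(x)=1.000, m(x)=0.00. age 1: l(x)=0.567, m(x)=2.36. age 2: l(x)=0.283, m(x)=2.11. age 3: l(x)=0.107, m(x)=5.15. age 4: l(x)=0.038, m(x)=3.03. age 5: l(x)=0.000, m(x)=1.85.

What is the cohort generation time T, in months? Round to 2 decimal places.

lx·mx: 0, 1.33812, 0.59713, 0.55105, 0.11514, 0 → R0 = 2.60144
x·lx·mx: 0, 1.33812, 1.19426, 1.65315, 0.46056, 0 → Σ = 4.64609
T = 4.64609 / 2.60144 = 1.785969… → 1.79

1.79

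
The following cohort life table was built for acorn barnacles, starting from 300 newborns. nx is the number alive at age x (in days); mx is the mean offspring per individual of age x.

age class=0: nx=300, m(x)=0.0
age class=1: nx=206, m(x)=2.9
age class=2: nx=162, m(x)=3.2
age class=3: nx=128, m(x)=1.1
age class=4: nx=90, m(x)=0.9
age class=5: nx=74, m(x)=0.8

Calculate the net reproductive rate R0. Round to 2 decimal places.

4.66

lx = nx/n0 = nx/300: 1, 0.68667…, 0.54, 0.42667…, 0.3, 0.24667…
lx·mx by age: 0, 1.991333…, 1.728, 0.469333…, 0.27, 0.197333…
R0 = Σ lx·mx = 4.656… → 4.66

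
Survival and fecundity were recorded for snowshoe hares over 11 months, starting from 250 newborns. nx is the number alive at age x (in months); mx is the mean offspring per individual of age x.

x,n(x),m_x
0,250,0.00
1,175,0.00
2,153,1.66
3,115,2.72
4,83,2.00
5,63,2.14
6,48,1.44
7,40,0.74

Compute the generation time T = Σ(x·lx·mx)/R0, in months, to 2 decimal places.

3.53

lx = nx/n0 = nx/250: 1, 0.7, 0.612, 0.46, 0.332, 0.252, 0.192, 0.16
lx·mx: 0, 0, 1.01592, 1.2512, 0.664, 0.53928, 0.27648, 0.1184 → R0 = 3.86528
x·lx·mx: 0, 0, 2.03184, 3.7536, 2.656, 2.6964, 1.65888, 0.8288 → Σ = 13.62552
T = 13.62552 / 3.86528 = 3.525106… → 3.53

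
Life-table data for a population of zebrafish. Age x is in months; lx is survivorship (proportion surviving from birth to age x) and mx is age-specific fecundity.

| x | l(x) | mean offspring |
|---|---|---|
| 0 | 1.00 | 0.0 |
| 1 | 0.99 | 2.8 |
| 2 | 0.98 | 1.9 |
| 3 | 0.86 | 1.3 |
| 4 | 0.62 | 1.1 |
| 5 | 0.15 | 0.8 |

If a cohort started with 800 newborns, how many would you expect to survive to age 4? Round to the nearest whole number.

496

Expected survivors = N0 · l_4 = 800 × 0.62 = 496 → 496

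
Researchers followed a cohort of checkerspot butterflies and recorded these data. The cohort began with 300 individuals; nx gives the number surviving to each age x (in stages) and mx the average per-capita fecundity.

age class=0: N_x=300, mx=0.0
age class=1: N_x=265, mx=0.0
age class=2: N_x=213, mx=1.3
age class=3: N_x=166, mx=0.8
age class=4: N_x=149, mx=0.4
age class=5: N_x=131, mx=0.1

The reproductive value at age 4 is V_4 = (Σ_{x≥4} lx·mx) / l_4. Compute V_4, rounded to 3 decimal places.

lx = nx/n0 = nx/300: 1, 0.88333…, 0.71, 0.55333…, 0.49667…, 0.43667…
lx·mx for x ≥ 4: 0.198667…, 0.043667… → sum = 0.242333…
V_4 = 0.242333… / l_4 = 0.242333… / 0.496667… = 0.487919… → 0.488

0.488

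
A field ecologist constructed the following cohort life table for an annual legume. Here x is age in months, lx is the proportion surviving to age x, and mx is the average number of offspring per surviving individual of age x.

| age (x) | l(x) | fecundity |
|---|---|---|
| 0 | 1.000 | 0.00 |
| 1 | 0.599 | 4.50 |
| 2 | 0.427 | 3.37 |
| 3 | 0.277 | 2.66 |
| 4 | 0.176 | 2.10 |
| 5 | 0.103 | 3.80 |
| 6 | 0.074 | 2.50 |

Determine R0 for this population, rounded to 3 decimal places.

lx·mx by age: 0, 2.6955, 1.43899, 0.73682, 0.3696, 0.3914, 0.185
R0 = Σ lx·mx = 5.81731 → 5.817

5.817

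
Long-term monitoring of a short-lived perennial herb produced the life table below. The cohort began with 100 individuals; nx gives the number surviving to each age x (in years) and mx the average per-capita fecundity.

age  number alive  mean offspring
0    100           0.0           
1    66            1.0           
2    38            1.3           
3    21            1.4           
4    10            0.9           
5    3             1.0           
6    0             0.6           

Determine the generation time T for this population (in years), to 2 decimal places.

1.94

lx = nx/n0 = nx/100: 1, 0.66, 0.38, 0.21, 0.1, 0.03, 0
lx·mx: 0, 0.66, 0.494, 0.294, 0.09, 0.03, 0 → R0 = 1.568
x·lx·mx: 0, 0.66, 0.988, 0.882, 0.36, 0.15, 0 → Σ = 3.04
T = 3.04 / 1.568 = 1.938776… → 1.94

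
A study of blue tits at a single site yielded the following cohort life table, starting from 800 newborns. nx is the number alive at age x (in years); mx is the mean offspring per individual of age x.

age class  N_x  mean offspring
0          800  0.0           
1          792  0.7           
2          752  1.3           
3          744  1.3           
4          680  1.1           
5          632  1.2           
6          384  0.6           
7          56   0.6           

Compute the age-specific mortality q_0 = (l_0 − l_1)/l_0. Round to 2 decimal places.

0.01

lx = nx/n0 = nx/800: 1, 0.99, 0.94, 0.93, 0.85, 0.79, 0.48, 0.07
q_0 = (l_0 − l_1) / l_0 = (1 − 0.99) / 1
     = 0.01 / 1 = 0.01 → 0.01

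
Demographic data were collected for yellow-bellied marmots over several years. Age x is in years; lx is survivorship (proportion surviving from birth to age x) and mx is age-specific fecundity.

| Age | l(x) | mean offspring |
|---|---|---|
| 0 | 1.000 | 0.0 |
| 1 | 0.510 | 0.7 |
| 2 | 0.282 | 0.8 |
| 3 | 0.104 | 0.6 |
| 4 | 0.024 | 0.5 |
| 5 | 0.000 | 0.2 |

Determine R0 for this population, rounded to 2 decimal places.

lx·mx by age: 0, 0.357, 0.2256, 0.0624, 0.012, 0
R0 = Σ lx·mx = 0.657 → 0.66

0.66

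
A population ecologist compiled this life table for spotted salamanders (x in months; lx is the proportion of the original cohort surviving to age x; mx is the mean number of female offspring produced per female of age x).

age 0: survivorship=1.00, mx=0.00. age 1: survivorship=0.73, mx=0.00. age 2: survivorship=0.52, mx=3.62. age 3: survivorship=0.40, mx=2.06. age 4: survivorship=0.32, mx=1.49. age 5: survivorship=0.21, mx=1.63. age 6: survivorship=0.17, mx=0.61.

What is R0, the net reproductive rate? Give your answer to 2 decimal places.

lx·mx by age: 0, 0, 1.8824, 0.824, 0.4768, 0.3423, 0.1037
R0 = Σ lx·mx = 3.6292 → 3.63

3.63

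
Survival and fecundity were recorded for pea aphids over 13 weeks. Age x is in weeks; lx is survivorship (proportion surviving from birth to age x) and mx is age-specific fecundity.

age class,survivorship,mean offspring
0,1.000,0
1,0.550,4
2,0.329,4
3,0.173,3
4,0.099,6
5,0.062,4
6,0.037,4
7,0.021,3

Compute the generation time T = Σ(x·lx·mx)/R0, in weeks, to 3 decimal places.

lx·mx: 0, 2.2, 1.316, 0.519, 0.594, 0.248, 0.148, 0.063 → R0 = 5.088
x·lx·mx: 0, 2.2, 2.632, 1.557, 2.376, 1.24, 0.888, 0.441 → Σ = 11.334
T = 11.334 / 5.088 = 2.227594… → 2.228

2.228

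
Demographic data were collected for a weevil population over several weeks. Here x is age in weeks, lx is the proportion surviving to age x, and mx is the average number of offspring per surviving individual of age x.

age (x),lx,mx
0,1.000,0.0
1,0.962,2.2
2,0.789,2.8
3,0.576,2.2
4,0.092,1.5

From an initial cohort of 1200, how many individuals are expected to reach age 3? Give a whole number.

691

Expected survivors = N0 · l_3 = 1200 × 0.576 = 691.2 → 691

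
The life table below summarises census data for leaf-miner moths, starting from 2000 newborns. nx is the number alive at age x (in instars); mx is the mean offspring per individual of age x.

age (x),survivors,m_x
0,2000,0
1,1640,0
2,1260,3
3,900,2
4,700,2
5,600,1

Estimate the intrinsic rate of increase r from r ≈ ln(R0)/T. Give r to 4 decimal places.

lx = nx/n0 = nx/2000: 1, 0.82, 0.63, 0.45, 0.35, 0.3
R0 = Σ lx·mx = 0 + 0 + 1.89 + 0.9 + 0.7 + 0.3 = 3.79
Σ x·lx·mx = 10.78; T = 10.78/3.79 = 2.84433…
r ≈ ln(R0)/T = ln(3.79)/2.84433… = 0.468429… → 0.4684

0.4684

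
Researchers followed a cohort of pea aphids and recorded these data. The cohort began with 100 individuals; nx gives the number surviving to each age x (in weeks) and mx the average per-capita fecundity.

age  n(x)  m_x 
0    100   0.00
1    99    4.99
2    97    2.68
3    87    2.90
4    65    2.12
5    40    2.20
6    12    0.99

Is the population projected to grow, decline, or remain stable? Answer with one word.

growing

lx = nx/n0 = nx/100: 1, 0.99, 0.97, 0.87, 0.65, 0.4, 0.12
R0 = Σ lx·mx = 0 + 4.9401 + 2.5996 + 2.523 + 1.378 + 0.88 + 0.1188 = 12.4395
R0 > 1, so the population is growing.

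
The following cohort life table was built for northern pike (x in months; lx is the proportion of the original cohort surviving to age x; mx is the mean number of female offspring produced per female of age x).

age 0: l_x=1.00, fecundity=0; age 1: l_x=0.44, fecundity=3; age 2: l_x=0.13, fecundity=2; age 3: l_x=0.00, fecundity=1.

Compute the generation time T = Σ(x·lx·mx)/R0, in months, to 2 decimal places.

1.16

lx·mx: 0, 1.32, 0.26, 0 → R0 = 1.58
x·lx·mx: 0, 1.32, 0.52, 0 → Σ = 1.84
T = 1.84 / 1.58 = 1.164557… → 1.16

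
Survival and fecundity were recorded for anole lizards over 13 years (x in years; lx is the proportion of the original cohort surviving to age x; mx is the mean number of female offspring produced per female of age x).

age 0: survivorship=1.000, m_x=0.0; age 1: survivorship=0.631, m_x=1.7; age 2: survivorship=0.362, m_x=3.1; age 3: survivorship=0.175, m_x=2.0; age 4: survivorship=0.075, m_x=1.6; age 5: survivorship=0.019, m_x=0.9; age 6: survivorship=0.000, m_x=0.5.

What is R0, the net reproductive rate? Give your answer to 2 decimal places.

2.68

lx·mx by age: 0, 1.0727, 1.1222, 0.35, 0.12, 0.0171, 0
R0 = Σ lx·mx = 2.682 → 2.68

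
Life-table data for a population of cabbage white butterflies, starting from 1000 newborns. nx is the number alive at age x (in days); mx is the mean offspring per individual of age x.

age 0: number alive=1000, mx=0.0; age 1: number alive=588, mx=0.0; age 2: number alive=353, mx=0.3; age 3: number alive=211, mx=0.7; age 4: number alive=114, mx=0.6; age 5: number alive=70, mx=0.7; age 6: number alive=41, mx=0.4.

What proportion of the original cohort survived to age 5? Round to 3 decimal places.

l_5 = n_5/n_0 = 70/1000 = 0.07 → 0.070

0.070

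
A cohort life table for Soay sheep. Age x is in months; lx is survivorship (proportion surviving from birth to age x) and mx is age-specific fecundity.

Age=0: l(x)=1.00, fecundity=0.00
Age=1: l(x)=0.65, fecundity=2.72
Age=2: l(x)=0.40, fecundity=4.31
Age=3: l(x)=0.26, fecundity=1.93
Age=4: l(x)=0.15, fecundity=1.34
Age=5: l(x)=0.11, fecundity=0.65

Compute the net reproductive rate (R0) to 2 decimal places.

lx·mx by age: 0, 1.768, 1.724, 0.5018, 0.201, 0.0715
R0 = Σ lx·mx = 4.2663 → 4.27

4.27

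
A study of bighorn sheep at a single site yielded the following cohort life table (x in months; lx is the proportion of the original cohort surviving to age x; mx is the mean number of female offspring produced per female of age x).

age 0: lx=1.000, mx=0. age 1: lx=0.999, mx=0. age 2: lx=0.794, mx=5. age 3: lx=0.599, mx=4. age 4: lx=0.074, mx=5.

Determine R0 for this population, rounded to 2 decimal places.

lx·mx by age: 0, 0, 3.97, 2.396, 0.37
R0 = Σ lx·mx = 6.736 → 6.74

6.74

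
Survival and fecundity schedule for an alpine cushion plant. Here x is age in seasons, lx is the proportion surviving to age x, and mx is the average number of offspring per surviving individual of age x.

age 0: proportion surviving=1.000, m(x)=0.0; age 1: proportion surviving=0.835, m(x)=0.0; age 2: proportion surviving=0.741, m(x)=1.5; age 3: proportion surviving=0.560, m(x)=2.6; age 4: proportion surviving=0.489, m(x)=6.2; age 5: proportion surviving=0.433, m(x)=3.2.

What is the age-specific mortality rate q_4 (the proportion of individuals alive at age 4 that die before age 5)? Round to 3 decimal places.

0.115

q_4 = (l_4 − l_5) / l_4 = (0.489 − 0.433) / 0.489
     = 0.056 / 0.489 = 0.114519… → 0.115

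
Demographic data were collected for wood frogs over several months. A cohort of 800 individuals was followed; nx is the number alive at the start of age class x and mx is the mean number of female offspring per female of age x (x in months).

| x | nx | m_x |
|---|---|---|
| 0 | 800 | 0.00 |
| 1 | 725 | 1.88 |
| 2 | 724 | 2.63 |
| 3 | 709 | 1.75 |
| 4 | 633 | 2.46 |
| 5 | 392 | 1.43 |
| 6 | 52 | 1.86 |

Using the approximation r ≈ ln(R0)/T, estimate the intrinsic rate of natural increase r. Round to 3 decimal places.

lx = nx/n0 = nx/800: 1, 0.90625, 0.905, 0.88625, 0.79125, 0.49, 0.065
R0 = Σ lx·mx = 0 + 1.70375… + 2.38015 + 1.55094… + 1.94648… + 0.7007 + 0.1209 = 8.402913…
Σ x·lx·mx = 23.131663…; T = 23.131663…/8.402913… = 2.75281…
r ≈ ln(R0)/T = ln(8.402913…)/2.75281… = 0.77324… → 0.773

0.773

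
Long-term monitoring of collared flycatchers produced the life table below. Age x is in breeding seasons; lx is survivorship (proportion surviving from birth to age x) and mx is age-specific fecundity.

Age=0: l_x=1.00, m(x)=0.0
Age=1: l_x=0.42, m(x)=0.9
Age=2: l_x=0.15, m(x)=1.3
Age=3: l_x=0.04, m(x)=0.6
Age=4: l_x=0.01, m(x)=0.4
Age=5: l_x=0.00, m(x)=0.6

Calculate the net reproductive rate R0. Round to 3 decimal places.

lx·mx by age: 0, 0.378, 0.195, 0.024, 0.004, 0
R0 = Σ lx·mx = 0.601 → 0.601

0.601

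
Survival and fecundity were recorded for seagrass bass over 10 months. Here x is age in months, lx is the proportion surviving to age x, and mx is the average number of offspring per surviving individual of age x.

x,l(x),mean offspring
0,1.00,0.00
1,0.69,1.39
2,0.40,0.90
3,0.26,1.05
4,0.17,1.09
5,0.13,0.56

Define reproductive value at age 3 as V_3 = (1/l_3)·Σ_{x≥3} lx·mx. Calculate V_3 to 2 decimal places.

lx·mx for x ≥ 3: 0.273, 0.1853, 0.0728 → sum = 0.5311
V_3 = 0.5311 / l_3 = 0.5311 / 0.26 = 2.042692… → 2.04

2.04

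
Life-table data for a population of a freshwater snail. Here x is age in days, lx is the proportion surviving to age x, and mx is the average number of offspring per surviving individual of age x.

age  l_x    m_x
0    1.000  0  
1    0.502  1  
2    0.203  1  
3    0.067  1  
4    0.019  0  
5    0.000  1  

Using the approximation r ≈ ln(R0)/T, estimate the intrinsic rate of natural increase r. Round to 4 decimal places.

-0.1801

R0 = Σ lx·mx = 0 + 0.502 + 0.203 + 0.067 + 0 + 0 = 0.772
Σ x·lx·mx = 1.109; T = 1.109/0.772 = 1.43653…
r ≈ ln(R0)/T = ln(0.772)/1.43653… = -0.180136… → -0.1801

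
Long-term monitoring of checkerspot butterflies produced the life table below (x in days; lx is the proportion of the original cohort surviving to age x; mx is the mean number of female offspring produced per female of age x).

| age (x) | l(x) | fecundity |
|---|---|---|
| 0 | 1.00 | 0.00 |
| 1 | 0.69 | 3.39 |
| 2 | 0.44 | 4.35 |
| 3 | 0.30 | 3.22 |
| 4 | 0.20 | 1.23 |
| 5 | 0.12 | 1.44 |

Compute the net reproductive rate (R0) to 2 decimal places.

5.64

lx·mx by age: 0, 2.3391, 1.914, 0.966, 0.246, 0.1728
R0 = Σ lx·mx = 5.6379 → 5.64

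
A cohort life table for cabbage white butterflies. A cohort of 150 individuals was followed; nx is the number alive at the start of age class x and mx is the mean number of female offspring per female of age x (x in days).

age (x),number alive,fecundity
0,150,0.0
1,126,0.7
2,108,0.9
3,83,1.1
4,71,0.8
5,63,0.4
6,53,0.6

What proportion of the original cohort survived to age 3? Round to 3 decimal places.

l_3 = n_3/n_0 = 83/150 = 0.553333… → 0.553

0.553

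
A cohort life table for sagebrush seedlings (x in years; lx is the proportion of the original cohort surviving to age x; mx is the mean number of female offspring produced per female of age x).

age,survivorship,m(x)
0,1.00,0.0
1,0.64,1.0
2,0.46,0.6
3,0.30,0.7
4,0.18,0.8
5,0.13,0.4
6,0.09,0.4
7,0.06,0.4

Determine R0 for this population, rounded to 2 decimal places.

lx·mx by age: 0, 0.64, 0.276, 0.21, 0.144, 0.052, 0.036, 0.024
R0 = Σ lx·mx = 1.382 → 1.38

1.38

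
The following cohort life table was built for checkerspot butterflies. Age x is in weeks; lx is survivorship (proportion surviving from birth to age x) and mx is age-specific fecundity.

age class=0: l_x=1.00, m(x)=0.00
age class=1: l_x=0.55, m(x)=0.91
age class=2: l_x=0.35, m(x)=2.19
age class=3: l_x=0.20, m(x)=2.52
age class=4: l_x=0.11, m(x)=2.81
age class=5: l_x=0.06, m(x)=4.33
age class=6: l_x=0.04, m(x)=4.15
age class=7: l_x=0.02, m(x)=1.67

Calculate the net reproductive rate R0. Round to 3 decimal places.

2.539

lx·mx by age: 0, 0.5005, 0.7665, 0.504, 0.3091, 0.2598, 0.166, 0.0334
R0 = Σ lx·mx = 2.5393 → 2.539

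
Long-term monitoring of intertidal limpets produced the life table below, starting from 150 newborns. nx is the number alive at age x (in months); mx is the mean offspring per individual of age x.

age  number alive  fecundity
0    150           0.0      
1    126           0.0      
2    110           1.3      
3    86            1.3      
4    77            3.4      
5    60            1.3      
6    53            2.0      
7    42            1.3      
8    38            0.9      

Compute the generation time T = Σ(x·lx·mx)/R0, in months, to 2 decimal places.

4.24

lx = nx/n0 = nx/150: 1, 0.84, 0.73333…, 0.57333…, 0.51333…, 0.4, 0.35333…, 0.28, 0.25333…
lx·mx: 0, 0, 0.953333…, 0.745333…, 1.745333…, 0.52, 0.706667…, 0.364, 0.228… → R0 = 5.262667…
x·lx·mx: 0, 0, 1.906667…, 2.236…, 6.981333…, 2.6, 4.24…, 2.548, 1.824… → Σ = 22.336…
T = 22.336… / 5.262667… = 4.244236… → 4.24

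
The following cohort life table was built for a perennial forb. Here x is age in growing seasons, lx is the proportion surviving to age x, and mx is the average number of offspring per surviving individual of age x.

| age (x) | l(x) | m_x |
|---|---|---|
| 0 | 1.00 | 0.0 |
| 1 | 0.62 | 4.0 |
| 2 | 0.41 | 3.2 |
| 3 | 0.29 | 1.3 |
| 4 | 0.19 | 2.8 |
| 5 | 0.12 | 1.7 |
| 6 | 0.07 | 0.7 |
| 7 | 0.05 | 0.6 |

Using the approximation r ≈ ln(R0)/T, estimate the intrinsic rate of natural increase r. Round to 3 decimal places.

R0 = Σ lx·mx = 0 + 2.48 + 1.312 + 0.377 + 0.532 + 0.204 + 0.049 + 0.03 = 4.984
Σ x·lx·mx = 9.887; T = 9.887/4.984 = 1.98375…
r ≈ ln(R0)/T = ln(4.984)/1.98375… = 0.8097… → 0.810

0.810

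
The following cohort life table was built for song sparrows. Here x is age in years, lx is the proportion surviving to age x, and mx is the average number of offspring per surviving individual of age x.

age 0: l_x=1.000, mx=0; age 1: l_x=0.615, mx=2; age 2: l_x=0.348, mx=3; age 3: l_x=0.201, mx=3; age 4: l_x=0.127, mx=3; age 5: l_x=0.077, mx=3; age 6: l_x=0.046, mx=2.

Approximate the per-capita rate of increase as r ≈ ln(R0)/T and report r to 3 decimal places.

0.547

R0 = Σ lx·mx = 0 + 1.23 + 1.044 + 0.603 + 0.381 + 0.231 + 0.092 = 3.581
Σ x·lx·mx = 8.358; T = 8.358/3.581 = 2.33398…
r ≈ ln(R0)/T = ln(3.581)/2.33398… = 0.54655… → 0.547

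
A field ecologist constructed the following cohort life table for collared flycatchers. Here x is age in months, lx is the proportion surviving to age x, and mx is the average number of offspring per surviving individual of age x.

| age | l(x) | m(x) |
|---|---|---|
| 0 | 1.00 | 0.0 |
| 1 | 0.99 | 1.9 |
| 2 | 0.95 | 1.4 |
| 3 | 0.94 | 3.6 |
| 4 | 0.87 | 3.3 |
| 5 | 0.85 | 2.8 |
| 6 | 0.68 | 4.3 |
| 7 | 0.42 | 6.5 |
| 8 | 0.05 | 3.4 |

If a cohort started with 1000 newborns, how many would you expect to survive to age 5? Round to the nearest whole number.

Expected survivors = N0 · l_5 = 1000 × 0.85 = 850 → 850

850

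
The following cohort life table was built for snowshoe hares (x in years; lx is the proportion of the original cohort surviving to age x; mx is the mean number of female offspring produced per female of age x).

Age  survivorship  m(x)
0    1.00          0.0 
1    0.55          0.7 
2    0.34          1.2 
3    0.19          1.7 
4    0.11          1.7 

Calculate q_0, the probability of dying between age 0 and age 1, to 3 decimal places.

0.450

q_0 = (l_0 − l_1) / l_0 = (1 − 0.55) / 1
     = 0.45 / 1 = 0.45 → 0.450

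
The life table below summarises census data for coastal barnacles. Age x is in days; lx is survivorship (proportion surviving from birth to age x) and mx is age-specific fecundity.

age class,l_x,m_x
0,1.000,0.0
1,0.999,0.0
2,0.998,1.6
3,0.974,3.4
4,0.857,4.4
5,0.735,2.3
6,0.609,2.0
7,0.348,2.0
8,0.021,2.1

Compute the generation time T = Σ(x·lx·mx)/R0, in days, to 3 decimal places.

lx·mx: 0, 0, 1.5968, 3.3116, 3.7708, 1.6905, 1.218, 0.696, 0.0441 → R0 = 12.3278
x·lx·mx: 0, 0, 3.1936, 9.9348, 15.0832, 8.4525, 7.308, 4.872, 0.3528 → Σ = 49.1969
T = 49.1969 / 12.3278 = 3.990728… → 3.991

3.991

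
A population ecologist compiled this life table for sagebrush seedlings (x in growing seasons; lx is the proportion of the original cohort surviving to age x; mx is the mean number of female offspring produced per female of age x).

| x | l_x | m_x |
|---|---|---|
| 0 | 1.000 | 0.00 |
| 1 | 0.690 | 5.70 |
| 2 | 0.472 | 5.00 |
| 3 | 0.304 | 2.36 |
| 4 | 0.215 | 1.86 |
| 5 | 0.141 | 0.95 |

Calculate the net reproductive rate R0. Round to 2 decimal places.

lx·mx by age: 0, 3.933, 2.36, 0.71744, 0.3999, 0.13395
R0 = Σ lx·mx = 7.54429 → 7.54

7.54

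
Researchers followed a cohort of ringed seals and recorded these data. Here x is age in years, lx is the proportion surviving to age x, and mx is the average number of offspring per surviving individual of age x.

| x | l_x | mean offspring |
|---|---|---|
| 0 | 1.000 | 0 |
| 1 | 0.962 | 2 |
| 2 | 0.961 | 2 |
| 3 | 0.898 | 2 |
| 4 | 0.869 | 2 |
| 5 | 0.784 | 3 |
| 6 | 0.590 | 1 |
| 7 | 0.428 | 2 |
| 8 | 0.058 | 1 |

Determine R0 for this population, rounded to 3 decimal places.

11.236

lx·mx by age: 0, 1.924, 1.922, 1.796, 1.738, 2.352, 0.59, 0.856, 0.058
R0 = Σ lx·mx = 11.236 → 11.236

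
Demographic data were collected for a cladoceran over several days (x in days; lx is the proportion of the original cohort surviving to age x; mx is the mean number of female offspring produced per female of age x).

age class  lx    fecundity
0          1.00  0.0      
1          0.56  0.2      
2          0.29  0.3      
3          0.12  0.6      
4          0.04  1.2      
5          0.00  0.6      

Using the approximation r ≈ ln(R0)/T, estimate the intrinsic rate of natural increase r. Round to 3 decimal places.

-0.525

R0 = Σ lx·mx = 0 + 0.112 + 0.087 + 0.072 + 0.048 + 0 = 0.319
Σ x·lx·mx = 0.694; T = 0.694/0.319 = 2.17555…
r ≈ ln(R0)/T = ln(0.319)/2.17555… = -0.52518… → -0.525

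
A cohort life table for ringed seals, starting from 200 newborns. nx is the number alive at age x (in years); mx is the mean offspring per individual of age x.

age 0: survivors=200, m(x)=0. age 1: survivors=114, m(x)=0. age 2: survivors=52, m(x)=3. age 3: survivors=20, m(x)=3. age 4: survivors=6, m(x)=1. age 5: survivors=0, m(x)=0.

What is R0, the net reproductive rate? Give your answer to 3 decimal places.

lx = nx/n0 = nx/200: 1, 0.57, 0.26, 0.1, 0.03, 0
lx·mx by age: 0, 0, 0.78, 0.3, 0.03, 0
R0 = Σ lx·mx = 1.11 → 1.110

1.110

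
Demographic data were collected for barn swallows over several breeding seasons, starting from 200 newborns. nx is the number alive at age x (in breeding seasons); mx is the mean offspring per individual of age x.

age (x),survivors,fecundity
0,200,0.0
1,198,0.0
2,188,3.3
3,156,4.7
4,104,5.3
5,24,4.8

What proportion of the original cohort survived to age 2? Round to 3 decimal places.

0.940

l_2 = n_2/n_0 = 188/200 = 0.94 → 0.940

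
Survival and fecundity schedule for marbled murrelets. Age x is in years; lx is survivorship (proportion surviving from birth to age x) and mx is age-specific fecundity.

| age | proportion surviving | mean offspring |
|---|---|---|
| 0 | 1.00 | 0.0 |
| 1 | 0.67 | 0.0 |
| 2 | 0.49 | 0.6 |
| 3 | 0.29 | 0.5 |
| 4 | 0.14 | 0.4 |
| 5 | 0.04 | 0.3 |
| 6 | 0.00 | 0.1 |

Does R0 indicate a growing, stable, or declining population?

R0 = Σ lx·mx = 0 + 0 + 0.294 + 0.145 + 0.056 + 0.012 + 0 = 0.507
R0 < 1, so the population is declining.

declining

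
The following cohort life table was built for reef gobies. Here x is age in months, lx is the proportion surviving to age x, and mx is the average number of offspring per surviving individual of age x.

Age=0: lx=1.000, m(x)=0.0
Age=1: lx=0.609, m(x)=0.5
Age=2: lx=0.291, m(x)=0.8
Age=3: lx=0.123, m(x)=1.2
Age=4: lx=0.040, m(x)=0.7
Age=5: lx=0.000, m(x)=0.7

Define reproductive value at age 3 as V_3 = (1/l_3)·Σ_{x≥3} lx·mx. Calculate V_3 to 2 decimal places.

1.43

lx·mx for x ≥ 3: 0.1476, 0.028, 0 → sum = 0.1756
V_3 = 0.1756 / l_3 = 0.1756 / 0.123 = 1.427642… → 1.43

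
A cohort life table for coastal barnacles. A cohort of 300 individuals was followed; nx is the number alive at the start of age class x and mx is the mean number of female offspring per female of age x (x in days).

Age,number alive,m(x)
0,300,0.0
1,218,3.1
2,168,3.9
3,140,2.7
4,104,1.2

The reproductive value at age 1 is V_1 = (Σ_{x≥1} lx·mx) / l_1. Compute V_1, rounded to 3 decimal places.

8.412

lx = nx/n0 = nx/300: 1, 0.72667…, 0.56, 0.46667…, 0.34667…
lx·mx for x ≥ 1: 2.252667…, 2.184, 1.26…, 0.416… → sum = 6.112667…
V_1 = 6.112667… / l_1 = 6.112667… / 0.726667… = 8.411927… → 8.412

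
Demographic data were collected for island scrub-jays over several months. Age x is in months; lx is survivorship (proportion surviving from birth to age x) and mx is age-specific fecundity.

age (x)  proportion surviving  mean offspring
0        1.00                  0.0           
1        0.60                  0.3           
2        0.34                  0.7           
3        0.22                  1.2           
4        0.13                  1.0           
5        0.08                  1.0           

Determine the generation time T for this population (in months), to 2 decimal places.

lx·mx: 0, 0.18, 0.238, 0.264, 0.13, 0.08 → R0 = 0.892
x·lx·mx: 0, 0.18, 0.476, 0.792, 0.52, 0.4 → Σ = 2.368
T = 2.368 / 0.892 = 2.654709… → 2.65

2.65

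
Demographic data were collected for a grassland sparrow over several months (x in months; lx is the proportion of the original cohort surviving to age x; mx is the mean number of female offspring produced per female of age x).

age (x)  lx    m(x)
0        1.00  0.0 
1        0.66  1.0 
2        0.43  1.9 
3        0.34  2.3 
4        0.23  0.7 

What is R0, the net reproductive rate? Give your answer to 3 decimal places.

2.420

lx·mx by age: 0, 0.66, 0.817, 0.782, 0.161
R0 = Σ lx·mx = 2.42 → 2.420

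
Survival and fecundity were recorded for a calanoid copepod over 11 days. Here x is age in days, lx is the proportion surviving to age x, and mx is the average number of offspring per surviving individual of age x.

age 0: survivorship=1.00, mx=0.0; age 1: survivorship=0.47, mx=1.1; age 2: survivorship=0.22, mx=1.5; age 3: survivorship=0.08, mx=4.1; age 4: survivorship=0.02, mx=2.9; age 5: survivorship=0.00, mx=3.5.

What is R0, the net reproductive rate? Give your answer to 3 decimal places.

1.233

lx·mx by age: 0, 0.517, 0.33, 0.328, 0.058, 0
R0 = Σ lx·mx = 1.233 → 1.233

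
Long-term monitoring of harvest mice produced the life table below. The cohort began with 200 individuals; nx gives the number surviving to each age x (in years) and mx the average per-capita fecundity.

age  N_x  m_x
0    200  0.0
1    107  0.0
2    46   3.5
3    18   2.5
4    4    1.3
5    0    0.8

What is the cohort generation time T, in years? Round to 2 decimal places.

2.26

lx = nx/n0 = nx/200: 1, 0.535, 0.23, 0.09, 0.02, 0
lx·mx: 0, 0, 0.805, 0.225, 0.026, 0 → R0 = 1.056
x·lx·mx: 0, 0, 1.61, 0.675, 0.104, 0 → Σ = 2.389
T = 2.389 / 1.056 = 2.262311… → 2.26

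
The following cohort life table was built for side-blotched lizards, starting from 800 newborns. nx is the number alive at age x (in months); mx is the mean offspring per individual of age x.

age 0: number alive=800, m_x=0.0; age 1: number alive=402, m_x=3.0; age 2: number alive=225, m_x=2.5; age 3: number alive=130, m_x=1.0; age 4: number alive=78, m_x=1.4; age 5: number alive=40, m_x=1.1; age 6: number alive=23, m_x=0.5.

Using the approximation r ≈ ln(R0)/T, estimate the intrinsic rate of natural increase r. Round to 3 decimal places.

0.567

lx = nx/n0 = nx/800: 1, 0.5025, 0.28125, 0.1625, 0.0975, 0.05, 0.02875
R0 = Σ lx·mx = 0 + 1.5075 + 0.70313… + 0.1625 + 0.1365 + 0.055 + 0.01438… = 2.579
Σ x·lx·mx = 4.3085; T = 4.3085/2.579 = 1.67061…
r ≈ ln(R0)/T = ln(2.579)/1.67061… = 0.5671… → 0.567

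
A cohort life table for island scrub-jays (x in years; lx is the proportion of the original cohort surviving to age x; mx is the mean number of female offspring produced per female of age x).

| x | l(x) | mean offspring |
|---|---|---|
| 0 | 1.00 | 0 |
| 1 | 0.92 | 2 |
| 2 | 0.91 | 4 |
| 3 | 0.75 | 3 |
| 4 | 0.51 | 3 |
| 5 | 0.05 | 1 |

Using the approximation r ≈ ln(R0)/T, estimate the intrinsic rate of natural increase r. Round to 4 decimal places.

R0 = Σ lx·mx = 0 + 1.84 + 3.64 + 2.25 + 1.53 + 0.05 = 9.31
Σ x·lx·mx = 22.24; T = 22.24/9.31 = 2.38883…
r ≈ ln(R0)/T = ln(9.31)/2.38883… = 0.933968… → 0.9340

0.9340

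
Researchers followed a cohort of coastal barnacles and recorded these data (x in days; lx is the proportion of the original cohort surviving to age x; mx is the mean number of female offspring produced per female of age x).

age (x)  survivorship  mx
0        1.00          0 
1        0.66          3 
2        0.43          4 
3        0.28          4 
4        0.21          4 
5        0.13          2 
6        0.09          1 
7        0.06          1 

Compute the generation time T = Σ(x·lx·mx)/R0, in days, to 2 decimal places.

2.37

lx·mx: 0, 1.98, 1.72, 1.12, 0.84, 0.26, 0.09, 0.06 → R0 = 6.07
x·lx·mx: 0, 1.98, 3.44, 3.36, 3.36, 1.3, 0.54, 0.42 → Σ = 14.4
T = 14.4 / 6.07 = 2.372323… → 2.37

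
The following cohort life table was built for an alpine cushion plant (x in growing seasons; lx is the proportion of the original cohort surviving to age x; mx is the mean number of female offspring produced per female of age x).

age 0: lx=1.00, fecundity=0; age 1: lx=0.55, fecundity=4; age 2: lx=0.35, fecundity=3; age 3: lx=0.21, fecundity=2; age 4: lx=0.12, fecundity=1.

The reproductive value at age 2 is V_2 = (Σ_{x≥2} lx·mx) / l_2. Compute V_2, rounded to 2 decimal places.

lx·mx for x ≥ 2: 1.05, 0.42, 0.12 → sum = 1.59
V_2 = 1.59 / l_2 = 1.59 / 0.35 = 4.542857… → 4.54

4.54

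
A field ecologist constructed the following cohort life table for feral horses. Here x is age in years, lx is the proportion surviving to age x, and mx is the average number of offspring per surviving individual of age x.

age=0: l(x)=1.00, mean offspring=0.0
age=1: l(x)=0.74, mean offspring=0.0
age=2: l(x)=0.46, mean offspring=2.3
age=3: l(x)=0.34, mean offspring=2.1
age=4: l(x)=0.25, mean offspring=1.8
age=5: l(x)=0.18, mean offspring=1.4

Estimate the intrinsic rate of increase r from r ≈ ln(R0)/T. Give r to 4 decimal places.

0.3062

R0 = Σ lx·mx = 0 + 0 + 1.058 + 0.714 + 0.45 + 0.252 = 2.474
Σ x·lx·mx = 7.318; T = 7.318/2.474 = 2.95796…
r ≈ ln(R0)/T = ln(2.474)/2.95796… = 0.306237… → 0.3062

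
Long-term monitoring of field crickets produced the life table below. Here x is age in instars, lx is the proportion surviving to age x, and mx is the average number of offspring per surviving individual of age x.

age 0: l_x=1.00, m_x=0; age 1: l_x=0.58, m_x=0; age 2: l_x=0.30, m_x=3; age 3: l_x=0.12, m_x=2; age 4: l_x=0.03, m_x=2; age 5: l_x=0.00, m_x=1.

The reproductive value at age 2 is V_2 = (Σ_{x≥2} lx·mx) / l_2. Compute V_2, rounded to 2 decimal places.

4.00

lx·mx for x ≥ 2: 0.9, 0.24, 0.06, 0 → sum = 1.2
V_2 = 1.2 / l_2 = 1.2 / 0.3 = 4 → 4.00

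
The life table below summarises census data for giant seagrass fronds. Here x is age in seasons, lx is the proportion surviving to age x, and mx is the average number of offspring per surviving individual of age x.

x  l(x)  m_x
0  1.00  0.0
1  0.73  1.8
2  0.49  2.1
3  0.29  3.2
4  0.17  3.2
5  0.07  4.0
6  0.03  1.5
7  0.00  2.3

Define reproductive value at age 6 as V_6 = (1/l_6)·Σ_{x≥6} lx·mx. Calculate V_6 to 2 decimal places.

1.50

lx·mx for x ≥ 6: 0.045, 0 → sum = 0.045
V_6 = 0.045 / l_6 = 0.045 / 0.03 = 1.5 → 1.50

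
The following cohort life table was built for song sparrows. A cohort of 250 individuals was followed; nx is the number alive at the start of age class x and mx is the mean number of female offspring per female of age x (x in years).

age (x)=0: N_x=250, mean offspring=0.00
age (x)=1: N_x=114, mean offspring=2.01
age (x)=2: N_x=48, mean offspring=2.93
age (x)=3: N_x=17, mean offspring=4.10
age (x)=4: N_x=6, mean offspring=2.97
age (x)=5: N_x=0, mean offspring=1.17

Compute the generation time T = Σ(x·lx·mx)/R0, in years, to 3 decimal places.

lx = nx/n0 = nx/250: 1, 0.456, 0.192, 0.068, 0.024, 0
lx·mx: 0, 0.91656, 0.56256, 0.2788, 0.07128, 0 → R0 = 1.8292
x·lx·mx: 0, 0.91656, 1.12512, 0.8364, 0.28512, 0 → Σ = 3.1632
T = 3.1632 / 1.8292 = 1.729281… → 1.729

1.729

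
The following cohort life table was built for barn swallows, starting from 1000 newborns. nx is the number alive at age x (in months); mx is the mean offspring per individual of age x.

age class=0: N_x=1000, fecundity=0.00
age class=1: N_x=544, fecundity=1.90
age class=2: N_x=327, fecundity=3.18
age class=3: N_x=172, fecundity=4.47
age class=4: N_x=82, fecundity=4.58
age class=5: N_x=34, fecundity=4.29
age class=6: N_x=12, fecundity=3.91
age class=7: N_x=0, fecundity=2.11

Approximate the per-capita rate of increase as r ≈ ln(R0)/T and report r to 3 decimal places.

0.527

lx = nx/n0 = nx/1000: 1, 0.544, 0.327, 0.172, 0.082, 0.034, 0.012, 0
R0 = Σ lx·mx = 0 + 1.0336 + 1.03986 + 0.76884 + 0.37556 + 0.14586 + 0.04692 + 0 = 3.41064
Σ x·lx·mx = 7.9329; T = 7.9329/3.41064 = 2.32593…
r ≈ ln(R0)/T = ln(3.41064)/2.32593… = 0.52749… → 0.527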